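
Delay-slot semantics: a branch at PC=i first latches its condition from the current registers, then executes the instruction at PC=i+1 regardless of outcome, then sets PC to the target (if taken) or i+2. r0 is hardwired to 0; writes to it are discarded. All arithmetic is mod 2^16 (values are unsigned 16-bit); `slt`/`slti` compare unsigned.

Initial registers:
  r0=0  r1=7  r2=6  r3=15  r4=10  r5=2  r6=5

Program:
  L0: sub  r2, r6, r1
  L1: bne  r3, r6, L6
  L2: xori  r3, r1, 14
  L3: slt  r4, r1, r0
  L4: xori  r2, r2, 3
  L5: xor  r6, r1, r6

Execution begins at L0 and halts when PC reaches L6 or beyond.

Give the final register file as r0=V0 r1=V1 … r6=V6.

#0 sub  r2, r6, r1 ; 0/7/65534/15/10/2/5
#1 bne  r3, r6, L6 ; 0/7/65534/15/10/2/5 ; →target
#2 xori  r3, r1, 14 ; 0/7/65534/9/10/2/5

r0=0 r1=7 r2=65534 r3=9 r4=10 r5=2 r6=5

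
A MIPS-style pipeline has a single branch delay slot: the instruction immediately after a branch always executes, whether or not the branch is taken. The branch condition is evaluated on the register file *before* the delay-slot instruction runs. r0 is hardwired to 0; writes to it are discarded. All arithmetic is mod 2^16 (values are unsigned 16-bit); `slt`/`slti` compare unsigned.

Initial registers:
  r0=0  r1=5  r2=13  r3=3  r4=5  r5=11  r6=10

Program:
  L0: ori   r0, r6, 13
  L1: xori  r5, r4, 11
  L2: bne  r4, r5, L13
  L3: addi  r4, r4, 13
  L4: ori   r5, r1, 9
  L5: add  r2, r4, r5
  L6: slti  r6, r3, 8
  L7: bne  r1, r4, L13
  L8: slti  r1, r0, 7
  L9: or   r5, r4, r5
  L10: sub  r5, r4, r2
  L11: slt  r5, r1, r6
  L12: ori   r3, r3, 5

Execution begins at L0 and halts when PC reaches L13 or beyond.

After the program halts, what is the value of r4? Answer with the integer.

18

[0] ori   r0, r6, 13  →  {r0:0, r1:5, r2:13, r3:3, r4:5, r5:11, r6:10}
[1] xori  r5, r4, 11  →  {r0:0, r1:5, r2:13, r3:3, r4:5, r5:14, r6:10}
[2] bne  r4, r5, L13  →  {r0:0, r1:5, r2:13, r3:3, r4:5, r5:14, r6:10}  ⟨branch taken⟩
[3] addi  r4, r4, 13  →  {r0:0, r1:5, r2:13, r3:3, r4:18, r5:14, r6:10}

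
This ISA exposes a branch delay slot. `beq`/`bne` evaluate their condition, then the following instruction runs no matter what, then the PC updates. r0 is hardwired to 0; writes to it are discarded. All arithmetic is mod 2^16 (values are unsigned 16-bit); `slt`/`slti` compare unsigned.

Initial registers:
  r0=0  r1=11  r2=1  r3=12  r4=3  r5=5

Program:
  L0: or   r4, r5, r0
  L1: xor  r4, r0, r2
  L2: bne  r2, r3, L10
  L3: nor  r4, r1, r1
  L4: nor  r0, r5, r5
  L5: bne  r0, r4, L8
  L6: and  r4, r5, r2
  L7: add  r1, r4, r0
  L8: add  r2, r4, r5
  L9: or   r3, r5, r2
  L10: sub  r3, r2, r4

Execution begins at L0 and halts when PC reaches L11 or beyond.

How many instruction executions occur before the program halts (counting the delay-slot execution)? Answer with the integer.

5

[0] or   r4, r5, r0  →  {r0:0, r1:11, r2:1, r3:12, r4:5, r5:5}
[1] xor  r4, r0, r2  →  {r0:0, r1:11, r2:1, r3:12, r4:1, r5:5}
[2] bne  r2, r3, L10  →  {r0:0, r1:11, r2:1, r3:12, r4:1, r5:5}  ⟨branch taken⟩
[3] nor  r4, r1, r1  →  {r0:0, r1:11, r2:1, r3:12, r4:65524, r5:5}
[10] sub  r3, r2, r4  →  {r0:0, r1:11, r2:1, r3:13, r4:65524, r5:5}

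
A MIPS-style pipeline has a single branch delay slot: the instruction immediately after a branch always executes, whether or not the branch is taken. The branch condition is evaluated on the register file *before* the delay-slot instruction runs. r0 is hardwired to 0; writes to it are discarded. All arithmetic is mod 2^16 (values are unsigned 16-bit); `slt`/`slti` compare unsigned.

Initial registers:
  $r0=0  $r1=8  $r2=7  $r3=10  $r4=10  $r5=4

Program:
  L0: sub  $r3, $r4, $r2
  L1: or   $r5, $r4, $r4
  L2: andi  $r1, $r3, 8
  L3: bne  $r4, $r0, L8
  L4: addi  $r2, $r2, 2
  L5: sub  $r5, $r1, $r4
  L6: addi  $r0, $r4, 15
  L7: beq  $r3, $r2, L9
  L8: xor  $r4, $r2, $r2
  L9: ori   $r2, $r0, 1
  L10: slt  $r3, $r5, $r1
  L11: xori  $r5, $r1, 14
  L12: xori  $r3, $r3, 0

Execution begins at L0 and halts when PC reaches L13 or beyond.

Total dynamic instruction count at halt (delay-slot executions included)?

10

PC=0  sub  $r3, $r4, $r2     | $r0=0 $r1=8 $r2=7 $r3=3 $r4=10 $r5=4
PC=1  or   $r5, $r4, $r4     | $r0=0 $r1=8 $r2=7 $r3=3 $r4=10 $r5=10
PC=2  andi  $r1, $r3, 8      | $r0=0 $r1=0 $r2=7 $r3=3 $r4=10 $r5=10
PC=3  bne  $r4, $r0, L8      | $r0=0 $r1=0 $r2=7 $r3=3 $r4=10 $r5=10  [TAKEN]
PC=4  addi  $r2, $r2, 2      | $r0=0 $r1=0 $r2=9 $r3=3 $r4=10 $r5=10
PC=8  xor  $r4, $r2, $r2     | $r0=0 $r1=0 $r2=9 $r3=3 $r4=0 $r5=10
PC=9  ori   $r2, $r0, 1      | $r0=0 $r1=0 $r2=1 $r3=3 $r4=0 $r5=10
PC=10 slt  $r3, $r5, $r1     | $r0=0 $r1=0 $r2=1 $r3=0 $r4=0 $r5=10
PC=11 xori  $r5, $r1, 14     | $r0=0 $r1=0 $r2=1 $r3=0 $r4=0 $r5=14
PC=12 xori  $r3, $r3, 0      | $r0=0 $r1=0 $r2=1 $r3=0 $r4=0 $r5=14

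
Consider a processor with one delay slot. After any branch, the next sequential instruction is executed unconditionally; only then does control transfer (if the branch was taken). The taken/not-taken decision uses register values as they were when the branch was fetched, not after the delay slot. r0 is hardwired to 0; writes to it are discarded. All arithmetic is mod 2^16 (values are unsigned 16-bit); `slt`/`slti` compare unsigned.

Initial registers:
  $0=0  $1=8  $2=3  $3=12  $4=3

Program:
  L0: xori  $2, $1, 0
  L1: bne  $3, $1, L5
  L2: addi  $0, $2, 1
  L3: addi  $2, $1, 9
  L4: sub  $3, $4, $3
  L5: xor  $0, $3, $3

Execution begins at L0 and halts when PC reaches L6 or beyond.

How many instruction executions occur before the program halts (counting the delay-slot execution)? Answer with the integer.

4

[0] xori  $2, $1, 0  →  {$0:0, $1:8, $2:8, $3:12, $4:3}
[1] bne  $3, $1, L5  →  {$0:0, $1:8, $2:8, $3:12, $4:3}  ⟨branch taken⟩
[2] addi  $0, $2, 1  →  {$0:0, $1:8, $2:8, $3:12, $4:3}
[5] xor  $0, $3, $3  →  {$0:0, $1:8, $2:8, $3:12, $4:3}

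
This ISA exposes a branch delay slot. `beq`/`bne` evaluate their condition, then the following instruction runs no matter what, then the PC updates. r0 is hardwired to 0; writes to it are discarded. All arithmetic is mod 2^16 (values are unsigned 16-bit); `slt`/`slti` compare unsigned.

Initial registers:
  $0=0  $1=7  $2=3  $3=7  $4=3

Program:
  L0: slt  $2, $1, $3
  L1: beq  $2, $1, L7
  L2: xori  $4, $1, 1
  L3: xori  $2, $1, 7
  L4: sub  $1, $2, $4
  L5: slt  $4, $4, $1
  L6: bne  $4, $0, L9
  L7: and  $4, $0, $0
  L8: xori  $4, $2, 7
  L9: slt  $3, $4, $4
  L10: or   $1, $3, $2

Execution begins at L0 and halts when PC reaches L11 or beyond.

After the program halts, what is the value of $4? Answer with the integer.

0

[0] slt  $2, $1, $3  →  {$0:0, $1:7, $2:0, $3:7, $4:3}
[1] beq  $2, $1, L7  →  {$0:0, $1:7, $2:0, $3:7, $4:3}  ⟨branch fallthrough⟩
[2] xori  $4, $1, 1  →  {$0:0, $1:7, $2:0, $3:7, $4:6}
[3] xori  $2, $1, 7  →  {$0:0, $1:7, $2:0, $3:7, $4:6}
[4] sub  $1, $2, $4  →  {$0:0, $1:65530, $2:0, $3:7, $4:6}
[5] slt  $4, $4, $1  →  {$0:0, $1:65530, $2:0, $3:7, $4:1}
[6] bne  $4, $0, L9  →  {$0:0, $1:65530, $2:0, $3:7, $4:1}  ⟨branch taken⟩
[7] and  $4, $0, $0  →  {$0:0, $1:65530, $2:0, $3:7, $4:0}
[9] slt  $3, $4, $4  →  {$0:0, $1:65530, $2:0, $3:0, $4:0}
[10] or   $1, $3, $2  →  {$0:0, $1:0, $2:0, $3:0, $4:0}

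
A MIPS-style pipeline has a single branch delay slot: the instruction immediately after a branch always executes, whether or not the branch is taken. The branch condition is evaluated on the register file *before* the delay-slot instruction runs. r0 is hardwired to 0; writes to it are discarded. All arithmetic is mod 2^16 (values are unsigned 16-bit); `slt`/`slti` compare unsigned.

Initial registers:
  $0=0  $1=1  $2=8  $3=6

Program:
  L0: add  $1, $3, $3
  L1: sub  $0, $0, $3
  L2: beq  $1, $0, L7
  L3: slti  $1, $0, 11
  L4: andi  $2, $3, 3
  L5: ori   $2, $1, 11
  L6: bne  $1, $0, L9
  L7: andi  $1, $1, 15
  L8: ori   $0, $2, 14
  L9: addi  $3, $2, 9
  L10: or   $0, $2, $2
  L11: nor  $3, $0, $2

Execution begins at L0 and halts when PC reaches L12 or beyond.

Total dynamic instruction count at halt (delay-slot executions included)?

[0] add  $1, $3, $3  →  {$0:0, $1:12, $2:8, $3:6}
[1] sub  $0, $0, $3  →  {$0:0, $1:12, $2:8, $3:6}
[2] beq  $1, $0, L7  →  {$0:0, $1:12, $2:8, $3:6}  ⟨branch fallthrough⟩
[3] slti  $1, $0, 11  →  {$0:0, $1:1, $2:8, $3:6}
[4] andi  $2, $3, 3  →  {$0:0, $1:1, $2:2, $3:6}
[5] ori   $2, $1, 11  →  {$0:0, $1:1, $2:11, $3:6}
[6] bne  $1, $0, L9  →  {$0:0, $1:1, $2:11, $3:6}  ⟨branch taken⟩
[7] andi  $1, $1, 15  →  {$0:0, $1:1, $2:11, $3:6}
[9] addi  $3, $2, 9  →  {$0:0, $1:1, $2:11, $3:20}
[10] or   $0, $2, $2  →  {$0:0, $1:1, $2:11, $3:20}
[11] nor  $3, $0, $2  →  {$0:0, $1:1, $2:11, $3:65524}

11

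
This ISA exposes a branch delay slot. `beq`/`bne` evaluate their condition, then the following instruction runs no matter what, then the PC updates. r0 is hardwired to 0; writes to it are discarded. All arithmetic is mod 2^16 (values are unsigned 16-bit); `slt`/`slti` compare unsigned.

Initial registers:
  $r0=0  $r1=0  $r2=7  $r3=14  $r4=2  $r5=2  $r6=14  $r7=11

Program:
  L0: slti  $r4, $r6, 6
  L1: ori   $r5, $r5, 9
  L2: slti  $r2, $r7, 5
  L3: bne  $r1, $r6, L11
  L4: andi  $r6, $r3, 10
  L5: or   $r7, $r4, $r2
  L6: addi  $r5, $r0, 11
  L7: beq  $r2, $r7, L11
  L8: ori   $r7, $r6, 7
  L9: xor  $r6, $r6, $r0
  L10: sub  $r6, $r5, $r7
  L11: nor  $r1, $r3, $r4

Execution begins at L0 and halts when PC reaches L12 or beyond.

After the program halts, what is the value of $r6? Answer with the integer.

10

#0 slti  $r4, $r6, 6 ; 0/0/7/14/0/2/14/11
#1 ori   $r5, $r5, 9 ; 0/0/7/14/0/11/14/11
#2 slti  $r2, $r7, 5 ; 0/0/0/14/0/11/14/11
#3 bne  $r1, $r6, L11 ; 0/0/0/14/0/11/14/11 ; →target
#4 andi  $r6, $r3, 10 ; 0/0/0/14/0/11/10/11
#11 nor  $r1, $r3, $r4 ; 0/65521/0/14/0/11/10/11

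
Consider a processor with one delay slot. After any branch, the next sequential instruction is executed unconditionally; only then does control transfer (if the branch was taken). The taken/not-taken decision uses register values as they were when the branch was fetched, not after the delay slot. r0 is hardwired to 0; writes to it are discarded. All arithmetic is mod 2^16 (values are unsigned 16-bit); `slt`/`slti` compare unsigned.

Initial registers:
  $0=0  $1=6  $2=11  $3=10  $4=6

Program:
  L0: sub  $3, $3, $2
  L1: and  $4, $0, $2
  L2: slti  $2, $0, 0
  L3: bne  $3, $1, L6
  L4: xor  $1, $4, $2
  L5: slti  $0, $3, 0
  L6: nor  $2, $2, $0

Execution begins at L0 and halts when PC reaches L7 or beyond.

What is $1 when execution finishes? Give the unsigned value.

0

PC=0  sub  $3, $3, $2        | $0=0 $1=6 $2=11 $3=65535 $4=6
PC=1  and  $4, $0, $2        | $0=0 $1=6 $2=11 $3=65535 $4=0
PC=2  slti  $2, $0, 0        | $0=0 $1=6 $2=0 $3=65535 $4=0
PC=3  bne  $3, $1, L6        | $0=0 $1=6 $2=0 $3=65535 $4=0  [TAKEN]
PC=4  xor  $1, $4, $2        | $0=0 $1=0 $2=0 $3=65535 $4=0
PC=6  nor  $2, $2, $0        | $0=0 $1=0 $2=65535 $3=65535 $4=0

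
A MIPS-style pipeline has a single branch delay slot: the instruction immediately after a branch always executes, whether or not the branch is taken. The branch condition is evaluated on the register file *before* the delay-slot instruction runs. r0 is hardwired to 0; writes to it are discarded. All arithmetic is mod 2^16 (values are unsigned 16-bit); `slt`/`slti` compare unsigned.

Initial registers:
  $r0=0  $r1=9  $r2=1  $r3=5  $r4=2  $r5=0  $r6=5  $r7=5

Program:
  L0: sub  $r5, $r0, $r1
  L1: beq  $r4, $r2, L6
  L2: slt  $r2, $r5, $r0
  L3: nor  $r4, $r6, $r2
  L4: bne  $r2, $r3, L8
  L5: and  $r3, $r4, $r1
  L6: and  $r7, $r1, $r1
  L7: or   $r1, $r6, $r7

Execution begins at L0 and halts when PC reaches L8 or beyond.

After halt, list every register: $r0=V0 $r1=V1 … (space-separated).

$r0=0 $r1=9 $r2=0 $r3=8 $r4=65530 $r5=65527 $r6=5 $r7=5

[0] sub  $r5, $r0, $r1  →  {$r0:0, $r1:9, $r2:1, $r3:5, $r4:2, $r5:65527, $r6:5, $r7:5}
[1] beq  $r4, $r2, L6  →  {$r0:0, $r1:9, $r2:1, $r3:5, $r4:2, $r5:65527, $r6:5, $r7:5}  ⟨branch fallthrough⟩
[2] slt  $r2, $r5, $r0  →  {$r0:0, $r1:9, $r2:0, $r3:5, $r4:2, $r5:65527, $r6:5, $r7:5}
[3] nor  $r4, $r6, $r2  →  {$r0:0, $r1:9, $r2:0, $r3:5, $r4:65530, $r5:65527, $r6:5, $r7:5}
[4] bne  $r2, $r3, L8  →  {$r0:0, $r1:9, $r2:0, $r3:5, $r4:65530, $r5:65527, $r6:5, $r7:5}  ⟨branch taken⟩
[5] and  $r3, $r4, $r1  →  {$r0:0, $r1:9, $r2:0, $r3:8, $r4:65530, $r5:65527, $r6:5, $r7:5}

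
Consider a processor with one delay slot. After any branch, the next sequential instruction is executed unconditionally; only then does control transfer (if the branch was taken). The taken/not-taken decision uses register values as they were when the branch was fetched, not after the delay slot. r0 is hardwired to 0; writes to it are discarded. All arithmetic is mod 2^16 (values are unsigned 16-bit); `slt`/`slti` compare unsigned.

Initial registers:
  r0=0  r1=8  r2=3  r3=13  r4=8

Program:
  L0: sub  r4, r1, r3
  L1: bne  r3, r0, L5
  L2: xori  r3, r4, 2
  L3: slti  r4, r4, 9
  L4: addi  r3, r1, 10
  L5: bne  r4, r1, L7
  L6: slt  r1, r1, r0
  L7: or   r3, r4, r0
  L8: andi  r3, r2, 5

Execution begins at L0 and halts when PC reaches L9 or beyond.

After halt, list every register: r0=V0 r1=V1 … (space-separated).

[0] sub  r4, r1, r3  →  {r0:0, r1:8, r2:3, r3:13, r4:65531}
[1] bne  r3, r0, L5  →  {r0:0, r1:8, r2:3, r3:13, r4:65531}  ⟨branch taken⟩
[2] xori  r3, r4, 2  →  {r0:0, r1:8, r2:3, r3:65529, r4:65531}
[5] bne  r4, r1, L7  →  {r0:0, r1:8, r2:3, r3:65529, r4:65531}  ⟨branch taken⟩
[6] slt  r1, r1, r0  →  {r0:0, r1:0, r2:3, r3:65529, r4:65531}
[7] or   r3, r4, r0  →  {r0:0, r1:0, r2:3, r3:65531, r4:65531}
[8] andi  r3, r2, 5  →  {r0:0, r1:0, r2:3, r3:1, r4:65531}

r0=0 r1=0 r2=3 r3=1 r4=65531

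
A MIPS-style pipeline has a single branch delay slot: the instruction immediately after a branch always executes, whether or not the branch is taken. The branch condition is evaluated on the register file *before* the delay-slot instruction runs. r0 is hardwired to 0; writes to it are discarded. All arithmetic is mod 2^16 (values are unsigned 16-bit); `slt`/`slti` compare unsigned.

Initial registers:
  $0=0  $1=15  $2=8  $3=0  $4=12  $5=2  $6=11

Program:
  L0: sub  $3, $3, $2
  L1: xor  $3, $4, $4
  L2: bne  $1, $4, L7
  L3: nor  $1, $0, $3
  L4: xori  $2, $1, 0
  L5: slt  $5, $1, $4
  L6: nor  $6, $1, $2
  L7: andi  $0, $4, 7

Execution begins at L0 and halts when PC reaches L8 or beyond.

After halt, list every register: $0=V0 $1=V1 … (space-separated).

$0=0 $1=65535 $2=8 $3=0 $4=12 $5=2 $6=11

#0 sub  $3, $3, $2 ; 0/15/8/65528/12/2/11
#1 xor  $3, $4, $4 ; 0/15/8/0/12/2/11
#2 bne  $1, $4, L7 ; 0/15/8/0/12/2/11 ; →target
#3 nor  $1, $0, $3 ; 0/65535/8/0/12/2/11
#7 andi  $0, $4, 7 ; 0/65535/8/0/12/2/11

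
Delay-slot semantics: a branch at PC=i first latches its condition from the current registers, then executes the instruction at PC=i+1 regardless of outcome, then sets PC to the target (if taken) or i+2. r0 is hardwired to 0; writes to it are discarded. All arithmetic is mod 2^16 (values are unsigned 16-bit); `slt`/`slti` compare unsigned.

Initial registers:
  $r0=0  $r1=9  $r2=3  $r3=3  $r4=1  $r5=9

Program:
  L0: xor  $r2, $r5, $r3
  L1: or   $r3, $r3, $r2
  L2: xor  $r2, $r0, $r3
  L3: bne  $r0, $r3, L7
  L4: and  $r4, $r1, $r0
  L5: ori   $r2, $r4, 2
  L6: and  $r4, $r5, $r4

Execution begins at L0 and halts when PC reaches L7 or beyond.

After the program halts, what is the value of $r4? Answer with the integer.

0

[0] xor  $r2, $r5, $r3  →  {$r0:0, $r1:9, $r2:10, $r3:3, $r4:1, $r5:9}
[1] or   $r3, $r3, $r2  →  {$r0:0, $r1:9, $r2:10, $r3:11, $r4:1, $r5:9}
[2] xor  $r2, $r0, $r3  →  {$r0:0, $r1:9, $r2:11, $r3:11, $r4:1, $r5:9}
[3] bne  $r0, $r3, L7  →  {$r0:0, $r1:9, $r2:11, $r3:11, $r4:1, $r5:9}  ⟨branch taken⟩
[4] and  $r4, $r1, $r0  →  {$r0:0, $r1:9, $r2:11, $r3:11, $r4:0, $r5:9}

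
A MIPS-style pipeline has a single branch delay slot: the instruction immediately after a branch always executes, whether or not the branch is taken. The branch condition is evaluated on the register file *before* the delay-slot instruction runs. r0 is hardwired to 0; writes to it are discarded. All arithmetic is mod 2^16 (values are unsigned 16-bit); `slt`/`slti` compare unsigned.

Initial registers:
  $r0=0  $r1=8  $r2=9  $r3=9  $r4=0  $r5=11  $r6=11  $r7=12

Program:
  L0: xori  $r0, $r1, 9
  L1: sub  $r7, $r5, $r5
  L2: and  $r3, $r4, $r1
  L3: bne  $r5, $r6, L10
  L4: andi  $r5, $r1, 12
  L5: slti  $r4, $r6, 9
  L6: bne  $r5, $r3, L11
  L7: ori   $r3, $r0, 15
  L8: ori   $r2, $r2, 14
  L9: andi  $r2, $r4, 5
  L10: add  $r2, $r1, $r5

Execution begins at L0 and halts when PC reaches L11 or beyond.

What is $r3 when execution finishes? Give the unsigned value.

[0] xori  $r0, $r1, 9  →  {$r0:0, $r1:8, $r2:9, $r3:9, $r4:0, $r5:11, $r6:11, $r7:12}
[1] sub  $r7, $r5, $r5  →  {$r0:0, $r1:8, $r2:9, $r3:9, $r4:0, $r5:11, $r6:11, $r7:0}
[2] and  $r3, $r4, $r1  →  {$r0:0, $r1:8, $r2:9, $r3:0, $r4:0, $r5:11, $r6:11, $r7:0}
[3] bne  $r5, $r6, L10  →  {$r0:0, $r1:8, $r2:9, $r3:0, $r4:0, $r5:11, $r6:11, $r7:0}  ⟨branch fallthrough⟩
[4] andi  $r5, $r1, 12  →  {$r0:0, $r1:8, $r2:9, $r3:0, $r4:0, $r5:8, $r6:11, $r7:0}
[5] slti  $r4, $r6, 9  →  {$r0:0, $r1:8, $r2:9, $r3:0, $r4:0, $r5:8, $r6:11, $r7:0}
[6] bne  $r5, $r3, L11  →  {$r0:0, $r1:8, $r2:9, $r3:0, $r4:0, $r5:8, $r6:11, $r7:0}  ⟨branch taken⟩
[7] ori   $r3, $r0, 15  →  {$r0:0, $r1:8, $r2:9, $r3:15, $r4:0, $r5:8, $r6:11, $r7:0}

15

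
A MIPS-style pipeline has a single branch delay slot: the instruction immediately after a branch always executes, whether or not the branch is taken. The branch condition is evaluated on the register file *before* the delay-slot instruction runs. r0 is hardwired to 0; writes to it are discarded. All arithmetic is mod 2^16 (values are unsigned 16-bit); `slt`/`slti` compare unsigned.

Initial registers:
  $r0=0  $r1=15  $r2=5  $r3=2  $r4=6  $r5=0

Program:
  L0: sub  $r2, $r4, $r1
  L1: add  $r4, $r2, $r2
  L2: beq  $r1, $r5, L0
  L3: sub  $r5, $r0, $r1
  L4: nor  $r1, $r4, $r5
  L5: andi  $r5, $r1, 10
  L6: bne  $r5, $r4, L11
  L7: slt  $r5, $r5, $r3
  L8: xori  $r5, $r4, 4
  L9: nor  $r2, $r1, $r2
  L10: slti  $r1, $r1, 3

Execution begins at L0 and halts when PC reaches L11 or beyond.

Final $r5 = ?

1

#0 sub  $r2, $r4, $r1 ; 0/15/65527/2/6/0
#1 add  $r4, $r2, $r2 ; 0/15/65527/2/65518/0
#2 beq  $r1, $r5, L0 ; 0/15/65527/2/65518/0 ; →fallthru
#3 sub  $r5, $r0, $r1 ; 0/15/65527/2/65518/65521
#4 nor  $r1, $r4, $r5 ; 0/0/65527/2/65518/65521
#5 andi  $r5, $r1, 10 ; 0/0/65527/2/65518/0
#6 bne  $r5, $r4, L11 ; 0/0/65527/2/65518/0 ; →target
#7 slt  $r5, $r5, $r3 ; 0/0/65527/2/65518/1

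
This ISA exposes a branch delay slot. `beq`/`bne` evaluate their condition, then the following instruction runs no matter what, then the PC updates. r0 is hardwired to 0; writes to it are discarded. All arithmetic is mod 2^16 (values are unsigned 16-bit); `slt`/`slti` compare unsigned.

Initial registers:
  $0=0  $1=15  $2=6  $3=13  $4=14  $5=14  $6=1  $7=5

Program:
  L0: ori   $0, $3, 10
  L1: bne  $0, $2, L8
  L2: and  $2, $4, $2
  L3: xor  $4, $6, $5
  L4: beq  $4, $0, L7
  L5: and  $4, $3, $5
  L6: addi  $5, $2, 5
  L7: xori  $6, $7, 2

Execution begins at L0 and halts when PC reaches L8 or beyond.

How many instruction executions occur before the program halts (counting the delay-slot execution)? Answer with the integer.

[0] ori   $0, $3, 10  →  {$0:0, $1:15, $2:6, $3:13, $4:14, $5:14, $6:1, $7:5}
[1] bne  $0, $2, L8  →  {$0:0, $1:15, $2:6, $3:13, $4:14, $5:14, $6:1, $7:5}  ⟨branch taken⟩
[2] and  $2, $4, $2  →  {$0:0, $1:15, $2:6, $3:13, $4:14, $5:14, $6:1, $7:5}

3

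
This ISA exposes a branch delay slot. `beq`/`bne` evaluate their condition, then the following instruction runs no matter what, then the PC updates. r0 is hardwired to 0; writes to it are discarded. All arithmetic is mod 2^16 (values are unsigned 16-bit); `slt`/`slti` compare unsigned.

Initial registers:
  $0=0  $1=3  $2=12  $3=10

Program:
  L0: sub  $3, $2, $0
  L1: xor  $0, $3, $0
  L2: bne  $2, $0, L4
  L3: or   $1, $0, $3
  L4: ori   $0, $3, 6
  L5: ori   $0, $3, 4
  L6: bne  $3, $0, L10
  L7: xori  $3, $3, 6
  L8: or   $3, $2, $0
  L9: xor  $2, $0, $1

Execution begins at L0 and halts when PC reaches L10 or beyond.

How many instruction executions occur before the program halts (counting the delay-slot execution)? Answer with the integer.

PC=0  sub  $3, $2, $0        | $0=0 $1=3 $2=12 $3=12
PC=1  xor  $0, $3, $0        | $0=0 $1=3 $2=12 $3=12
PC=2  bne  $2, $0, L4        | $0=0 $1=3 $2=12 $3=12  [TAKEN]
PC=3  or   $1, $0, $3        | $0=0 $1=12 $2=12 $3=12
PC=4  ori   $0, $3, 6        | $0=0 $1=12 $2=12 $3=12
PC=5  ori   $0, $3, 4        | $0=0 $1=12 $2=12 $3=12
PC=6  bne  $3, $0, L10       | $0=0 $1=12 $2=12 $3=12  [TAKEN]
PC=7  xori  $3, $3, 6        | $0=0 $1=12 $2=12 $3=10

8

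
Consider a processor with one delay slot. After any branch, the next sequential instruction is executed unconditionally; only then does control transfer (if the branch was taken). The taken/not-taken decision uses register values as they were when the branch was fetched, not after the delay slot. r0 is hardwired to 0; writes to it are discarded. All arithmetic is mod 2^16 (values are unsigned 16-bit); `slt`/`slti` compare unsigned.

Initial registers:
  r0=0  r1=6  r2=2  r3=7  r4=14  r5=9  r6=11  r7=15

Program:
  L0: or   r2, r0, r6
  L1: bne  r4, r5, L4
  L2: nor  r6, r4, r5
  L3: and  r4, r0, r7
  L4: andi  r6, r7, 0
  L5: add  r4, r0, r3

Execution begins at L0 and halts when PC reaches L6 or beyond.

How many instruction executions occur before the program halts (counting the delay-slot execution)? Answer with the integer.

5

PC=0  or   r2, r0, r6        | r0=0 r1=6 r2=11 r3=7 r4=14 r5=9 r6=11 r7=15
PC=1  bne  r4, r5, L4        | r0=0 r1=6 r2=11 r3=7 r4=14 r5=9 r6=11 r7=15  [TAKEN]
PC=2  nor  r6, r4, r5        | r0=0 r1=6 r2=11 r3=7 r4=14 r5=9 r6=65520 r7=15
PC=4  andi  r6, r7, 0        | r0=0 r1=6 r2=11 r3=7 r4=14 r5=9 r6=0 r7=15
PC=5  add  r4, r0, r3        | r0=0 r1=6 r2=11 r3=7 r4=7 r5=9 r6=0 r7=15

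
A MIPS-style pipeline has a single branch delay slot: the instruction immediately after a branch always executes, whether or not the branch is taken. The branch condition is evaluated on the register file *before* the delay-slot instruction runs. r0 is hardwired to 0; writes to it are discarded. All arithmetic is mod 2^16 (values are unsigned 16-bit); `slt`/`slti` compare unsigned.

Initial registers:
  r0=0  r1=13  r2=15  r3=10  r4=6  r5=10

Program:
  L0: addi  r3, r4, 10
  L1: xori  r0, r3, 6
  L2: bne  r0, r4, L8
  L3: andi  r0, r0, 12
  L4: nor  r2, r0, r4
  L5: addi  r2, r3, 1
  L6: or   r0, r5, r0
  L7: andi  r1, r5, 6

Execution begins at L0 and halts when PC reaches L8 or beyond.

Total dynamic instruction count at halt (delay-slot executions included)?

4

  step pc=0: addi  r3, r4, 10  regs=(0,13,15,16,6,10)
  step pc=1: xori  r0, r3, 6  regs=(0,13,15,16,6,10)
  step pc=2: bne  r0, r4, L8  cond=T  regs=(0,13,15,16,6,10)
  step pc=3: andi  r0, r0, 12  regs=(0,13,15,16,6,10)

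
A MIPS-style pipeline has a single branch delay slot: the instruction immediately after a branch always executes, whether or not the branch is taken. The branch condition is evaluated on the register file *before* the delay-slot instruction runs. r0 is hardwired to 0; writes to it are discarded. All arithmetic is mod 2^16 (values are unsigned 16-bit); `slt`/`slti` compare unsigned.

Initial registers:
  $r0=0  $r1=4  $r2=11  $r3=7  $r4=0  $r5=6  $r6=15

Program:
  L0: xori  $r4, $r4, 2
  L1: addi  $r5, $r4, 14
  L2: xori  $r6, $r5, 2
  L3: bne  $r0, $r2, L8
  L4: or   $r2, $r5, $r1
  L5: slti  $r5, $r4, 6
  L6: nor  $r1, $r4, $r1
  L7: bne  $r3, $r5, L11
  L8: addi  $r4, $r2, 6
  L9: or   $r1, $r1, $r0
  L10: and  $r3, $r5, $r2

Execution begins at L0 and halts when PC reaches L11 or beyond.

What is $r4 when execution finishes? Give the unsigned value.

26

[0] xori  $r4, $r4, 2  →  {$r0:0, $r1:4, $r2:11, $r3:7, $r4:2, $r5:6, $r6:15}
[1] addi  $r5, $r4, 14  →  {$r0:0, $r1:4, $r2:11, $r3:7, $r4:2, $r5:16, $r6:15}
[2] xori  $r6, $r5, 2  →  {$r0:0, $r1:4, $r2:11, $r3:7, $r4:2, $r5:16, $r6:18}
[3] bne  $r0, $r2, L8  →  {$r0:0, $r1:4, $r2:11, $r3:7, $r4:2, $r5:16, $r6:18}  ⟨branch taken⟩
[4] or   $r2, $r5, $r1  →  {$r0:0, $r1:4, $r2:20, $r3:7, $r4:2, $r5:16, $r6:18}
[8] addi  $r4, $r2, 6  →  {$r0:0, $r1:4, $r2:20, $r3:7, $r4:26, $r5:16, $r6:18}
[9] or   $r1, $r1, $r0  →  {$r0:0, $r1:4, $r2:20, $r3:7, $r4:26, $r5:16, $r6:18}
[10] and  $r3, $r5, $r2  →  {$r0:0, $r1:4, $r2:20, $r3:16, $r4:26, $r5:16, $r6:18}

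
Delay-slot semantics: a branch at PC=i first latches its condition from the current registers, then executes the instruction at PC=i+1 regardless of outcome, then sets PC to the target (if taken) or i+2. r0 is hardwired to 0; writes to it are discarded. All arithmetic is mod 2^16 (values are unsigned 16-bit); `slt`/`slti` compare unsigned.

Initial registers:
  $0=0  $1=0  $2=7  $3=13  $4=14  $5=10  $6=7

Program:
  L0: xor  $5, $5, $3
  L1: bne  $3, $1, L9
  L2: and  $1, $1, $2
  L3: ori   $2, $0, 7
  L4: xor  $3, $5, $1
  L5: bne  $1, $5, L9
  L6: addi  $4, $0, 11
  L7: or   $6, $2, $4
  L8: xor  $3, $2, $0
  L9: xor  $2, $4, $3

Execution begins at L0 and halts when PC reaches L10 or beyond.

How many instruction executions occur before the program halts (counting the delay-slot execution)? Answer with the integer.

PC=0  xor  $5, $5, $3        | $0=0 $1=0 $2=7 $3=13 $4=14 $5=7 $6=7
PC=1  bne  $3, $1, L9        | $0=0 $1=0 $2=7 $3=13 $4=14 $5=7 $6=7  [TAKEN]
PC=2  and  $1, $1, $2        | $0=0 $1=0 $2=7 $3=13 $4=14 $5=7 $6=7
PC=9  xor  $2, $4, $3        | $0=0 $1=0 $2=3 $3=13 $4=14 $5=7 $6=7

4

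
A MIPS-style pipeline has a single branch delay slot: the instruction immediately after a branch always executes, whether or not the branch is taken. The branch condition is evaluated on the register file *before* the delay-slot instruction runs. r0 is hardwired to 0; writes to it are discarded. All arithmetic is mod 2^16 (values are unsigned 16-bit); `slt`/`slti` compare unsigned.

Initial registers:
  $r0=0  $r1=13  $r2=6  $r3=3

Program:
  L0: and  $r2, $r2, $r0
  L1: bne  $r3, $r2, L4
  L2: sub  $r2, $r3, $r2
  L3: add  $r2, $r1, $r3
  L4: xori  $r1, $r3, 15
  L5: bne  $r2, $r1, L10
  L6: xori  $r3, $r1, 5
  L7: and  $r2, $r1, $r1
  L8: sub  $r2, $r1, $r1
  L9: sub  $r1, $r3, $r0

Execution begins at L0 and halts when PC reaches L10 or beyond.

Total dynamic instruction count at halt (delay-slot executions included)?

6

[0] and  $r2, $r2, $r0  →  {$r0:0, $r1:13, $r2:0, $r3:3}
[1] bne  $r3, $r2, L4  →  {$r0:0, $r1:13, $r2:0, $r3:3}  ⟨branch taken⟩
[2] sub  $r2, $r3, $r2  →  {$r0:0, $r1:13, $r2:3, $r3:3}
[4] xori  $r1, $r3, 15  →  {$r0:0, $r1:12, $r2:3, $r3:3}
[5] bne  $r2, $r1, L10  →  {$r0:0, $r1:12, $r2:3, $r3:3}  ⟨branch taken⟩
[6] xori  $r3, $r1, 5  →  {$r0:0, $r1:12, $r2:3, $r3:9}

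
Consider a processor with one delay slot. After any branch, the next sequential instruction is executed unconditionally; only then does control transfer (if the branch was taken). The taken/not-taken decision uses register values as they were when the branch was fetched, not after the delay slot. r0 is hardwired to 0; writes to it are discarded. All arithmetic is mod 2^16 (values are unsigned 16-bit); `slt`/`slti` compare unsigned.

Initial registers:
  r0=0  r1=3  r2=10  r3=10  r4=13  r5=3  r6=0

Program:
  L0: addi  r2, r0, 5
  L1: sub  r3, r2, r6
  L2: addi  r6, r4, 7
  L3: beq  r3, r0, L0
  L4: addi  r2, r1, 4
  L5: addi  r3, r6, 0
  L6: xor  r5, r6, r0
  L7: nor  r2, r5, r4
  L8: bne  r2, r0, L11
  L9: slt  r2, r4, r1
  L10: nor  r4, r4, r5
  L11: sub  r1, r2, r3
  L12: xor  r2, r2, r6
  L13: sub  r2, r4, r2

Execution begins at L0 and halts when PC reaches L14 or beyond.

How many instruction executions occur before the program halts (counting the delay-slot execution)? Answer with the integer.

  step pc=0: addi  r2, r0, 5  regs=(0,3,5,10,13,3,0)
  step pc=1: sub  r3, r2, r6  regs=(0,3,5,5,13,3,0)
  step pc=2: addi  r6, r4, 7  regs=(0,3,5,5,13,3,20)
  step pc=3: beq  r3, r0, L0  cond=F  regs=(0,3,5,5,13,3,20)
  step pc=4: addi  r2, r1, 4  regs=(0,3,7,5,13,3,20)
  step pc=5: addi  r3, r6, 0  regs=(0,3,7,20,13,3,20)
  step pc=6: xor  r5, r6, r0  regs=(0,3,7,20,13,20,20)
  step pc=7: nor  r2, r5, r4  regs=(0,3,65506,20,13,20,20)
  step pc=8: bne  r2, r0, L11  cond=T  regs=(0,3,65506,20,13,20,20)
  step pc=9: slt  r2, r4, r1  regs=(0,3,0,20,13,20,20)
  step pc=11: sub  r1, r2, r3  regs=(0,65516,0,20,13,20,20)
  step pc=12: xor  r2, r2, r6  regs=(0,65516,20,20,13,20,20)
  step pc=13: sub  r2, r4, r2  regs=(0,65516,65529,20,13,20,20)

13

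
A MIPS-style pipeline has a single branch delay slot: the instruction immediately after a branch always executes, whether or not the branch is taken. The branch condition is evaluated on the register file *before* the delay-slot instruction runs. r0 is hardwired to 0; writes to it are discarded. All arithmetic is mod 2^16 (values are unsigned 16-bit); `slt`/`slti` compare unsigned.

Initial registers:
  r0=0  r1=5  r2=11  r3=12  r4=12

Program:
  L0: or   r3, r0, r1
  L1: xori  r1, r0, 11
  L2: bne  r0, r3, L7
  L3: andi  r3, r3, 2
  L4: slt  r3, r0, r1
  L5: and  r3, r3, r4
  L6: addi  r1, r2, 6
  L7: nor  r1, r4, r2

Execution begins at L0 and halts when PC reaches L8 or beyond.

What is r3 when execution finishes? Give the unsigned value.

0

[0] or   r3, r0, r1  →  {r0:0, r1:5, r2:11, r3:5, r4:12}
[1] xori  r1, r0, 11  →  {r0:0, r1:11, r2:11, r3:5, r4:12}
[2] bne  r0, r3, L7  →  {r0:0, r1:11, r2:11, r3:5, r4:12}  ⟨branch taken⟩
[3] andi  r3, r3, 2  →  {r0:0, r1:11, r2:11, r3:0, r4:12}
[7] nor  r1, r4, r2  →  {r0:0, r1:65520, r2:11, r3:0, r4:12}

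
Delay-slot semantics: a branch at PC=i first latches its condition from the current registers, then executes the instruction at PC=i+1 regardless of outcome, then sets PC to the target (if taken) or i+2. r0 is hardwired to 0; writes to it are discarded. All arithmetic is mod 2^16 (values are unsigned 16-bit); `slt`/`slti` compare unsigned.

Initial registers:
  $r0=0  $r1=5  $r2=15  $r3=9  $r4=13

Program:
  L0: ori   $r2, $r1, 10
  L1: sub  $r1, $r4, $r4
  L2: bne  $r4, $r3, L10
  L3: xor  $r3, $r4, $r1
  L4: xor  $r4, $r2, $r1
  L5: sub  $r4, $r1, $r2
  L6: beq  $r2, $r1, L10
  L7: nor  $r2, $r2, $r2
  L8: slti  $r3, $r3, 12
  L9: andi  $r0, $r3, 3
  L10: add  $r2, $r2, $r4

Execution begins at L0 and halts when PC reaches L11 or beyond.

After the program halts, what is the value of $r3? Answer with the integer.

[0] ori   $r2, $r1, 10  →  {$r0:0, $r1:5, $r2:15, $r3:9, $r4:13}
[1] sub  $r1, $r4, $r4  →  {$r0:0, $r1:0, $r2:15, $r3:9, $r4:13}
[2] bne  $r4, $r3, L10  →  {$r0:0, $r1:0, $r2:15, $r3:9, $r4:13}  ⟨branch taken⟩
[3] xor  $r3, $r4, $r1  →  {$r0:0, $r1:0, $r2:15, $r3:13, $r4:13}
[10] add  $r2, $r2, $r4  →  {$r0:0, $r1:0, $r2:28, $r3:13, $r4:13}

13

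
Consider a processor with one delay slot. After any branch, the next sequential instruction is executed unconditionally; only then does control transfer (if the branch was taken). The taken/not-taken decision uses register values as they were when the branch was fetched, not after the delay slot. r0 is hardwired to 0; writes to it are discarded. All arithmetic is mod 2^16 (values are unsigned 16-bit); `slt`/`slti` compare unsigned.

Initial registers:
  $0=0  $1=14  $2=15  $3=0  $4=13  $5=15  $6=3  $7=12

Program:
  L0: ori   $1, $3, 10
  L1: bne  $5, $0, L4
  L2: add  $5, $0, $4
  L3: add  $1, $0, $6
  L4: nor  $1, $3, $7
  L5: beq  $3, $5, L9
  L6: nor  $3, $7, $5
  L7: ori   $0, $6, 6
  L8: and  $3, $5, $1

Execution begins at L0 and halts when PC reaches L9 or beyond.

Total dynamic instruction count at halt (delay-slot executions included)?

[0] ori   $1, $3, 10  →  {$0:0, $1:10, $2:15, $3:0, $4:13, $5:15, $6:3, $7:12}
[1] bne  $5, $0, L4  →  {$0:0, $1:10, $2:15, $3:0, $4:13, $5:15, $6:3, $7:12}  ⟨branch taken⟩
[2] add  $5, $0, $4  →  {$0:0, $1:10, $2:15, $3:0, $4:13, $5:13, $6:3, $7:12}
[4] nor  $1, $3, $7  →  {$0:0, $1:65523, $2:15, $3:0, $4:13, $5:13, $6:3, $7:12}
[5] beq  $3, $5, L9  →  {$0:0, $1:65523, $2:15, $3:0, $4:13, $5:13, $6:3, $7:12}  ⟨branch fallthrough⟩
[6] nor  $3, $7, $5  →  {$0:0, $1:65523, $2:15, $3:65522, $4:13, $5:13, $6:3, $7:12}
[7] ori   $0, $6, 6  →  {$0:0, $1:65523, $2:15, $3:65522, $4:13, $5:13, $6:3, $7:12}
[8] and  $3, $5, $1  →  {$0:0, $1:65523, $2:15, $3:1, $4:13, $5:13, $6:3, $7:12}

8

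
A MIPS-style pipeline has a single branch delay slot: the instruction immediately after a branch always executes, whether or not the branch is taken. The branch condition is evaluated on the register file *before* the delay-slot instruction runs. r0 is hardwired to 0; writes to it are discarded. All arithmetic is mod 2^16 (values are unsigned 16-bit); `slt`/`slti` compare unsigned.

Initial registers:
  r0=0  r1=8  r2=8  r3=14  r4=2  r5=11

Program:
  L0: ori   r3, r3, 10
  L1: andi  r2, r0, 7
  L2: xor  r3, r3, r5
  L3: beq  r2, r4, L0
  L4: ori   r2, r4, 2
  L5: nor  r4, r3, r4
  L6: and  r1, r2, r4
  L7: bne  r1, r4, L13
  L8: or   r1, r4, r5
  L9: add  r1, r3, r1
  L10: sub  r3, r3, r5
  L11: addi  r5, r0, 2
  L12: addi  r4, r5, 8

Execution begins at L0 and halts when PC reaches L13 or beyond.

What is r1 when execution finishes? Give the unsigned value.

65531

  step pc=0: ori   r3, r3, 10  regs=(0,8,8,14,2,11)
  step pc=1: andi  r2, r0, 7  regs=(0,8,0,14,2,11)
  step pc=2: xor  r3, r3, r5  regs=(0,8,0,5,2,11)
  step pc=3: beq  r2, r4, L0  cond=F  regs=(0,8,0,5,2,11)
  step pc=4: ori   r2, r4, 2  regs=(0,8,2,5,2,11)
  step pc=5: nor  r4, r3, r4  regs=(0,8,2,5,65528,11)
  step pc=6: and  r1, r2, r4  regs=(0,0,2,5,65528,11)
  step pc=7: bne  r1, r4, L13  cond=T  regs=(0,0,2,5,65528,11)
  step pc=8: or   r1, r4, r5  regs=(0,65531,2,5,65528,11)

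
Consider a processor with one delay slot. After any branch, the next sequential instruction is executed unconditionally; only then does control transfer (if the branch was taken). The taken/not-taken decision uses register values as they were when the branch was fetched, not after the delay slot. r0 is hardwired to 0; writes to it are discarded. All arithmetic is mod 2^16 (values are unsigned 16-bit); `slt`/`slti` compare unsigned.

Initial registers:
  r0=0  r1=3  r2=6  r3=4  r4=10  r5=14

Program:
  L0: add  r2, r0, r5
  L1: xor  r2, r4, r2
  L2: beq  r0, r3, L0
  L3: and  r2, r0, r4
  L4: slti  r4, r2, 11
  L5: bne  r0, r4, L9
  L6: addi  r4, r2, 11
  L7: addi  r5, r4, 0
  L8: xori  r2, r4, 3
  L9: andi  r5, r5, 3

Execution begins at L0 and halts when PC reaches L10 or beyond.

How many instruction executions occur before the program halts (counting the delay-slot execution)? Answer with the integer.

8

  step pc=0: add  r2, r0, r5  regs=(0,3,14,4,10,14)
  step pc=1: xor  r2, r4, r2  regs=(0,3,4,4,10,14)
  step pc=2: beq  r0, r3, L0  cond=F  regs=(0,3,4,4,10,14)
  step pc=3: and  r2, r0, r4  regs=(0,3,0,4,10,14)
  step pc=4: slti  r4, r2, 11  regs=(0,3,0,4,1,14)
  step pc=5: bne  r0, r4, L9  cond=T  regs=(0,3,0,4,1,14)
  step pc=6: addi  r4, r2, 11  regs=(0,3,0,4,11,14)
  step pc=9: andi  r5, r5, 3  regs=(0,3,0,4,11,2)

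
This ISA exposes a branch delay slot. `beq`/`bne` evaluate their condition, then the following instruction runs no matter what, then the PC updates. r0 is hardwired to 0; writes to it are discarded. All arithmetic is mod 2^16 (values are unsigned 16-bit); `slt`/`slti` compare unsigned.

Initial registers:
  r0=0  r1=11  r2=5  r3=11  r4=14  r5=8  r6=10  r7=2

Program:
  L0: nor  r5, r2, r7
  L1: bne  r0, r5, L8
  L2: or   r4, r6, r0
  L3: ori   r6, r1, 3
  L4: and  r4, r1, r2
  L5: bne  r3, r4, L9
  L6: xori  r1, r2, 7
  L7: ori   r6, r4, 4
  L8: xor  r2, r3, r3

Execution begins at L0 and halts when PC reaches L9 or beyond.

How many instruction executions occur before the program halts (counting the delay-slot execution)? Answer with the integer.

[0] nor  r5, r2, r7  →  {r0:0, r1:11, r2:5, r3:11, r4:14, r5:65528, r6:10, r7:2}
[1] bne  r0, r5, L8  →  {r0:0, r1:11, r2:5, r3:11, r4:14, r5:65528, r6:10, r7:2}  ⟨branch taken⟩
[2] or   r4, r6, r0  →  {r0:0, r1:11, r2:5, r3:11, r4:10, r5:65528, r6:10, r7:2}
[8] xor  r2, r3, r3  →  {r0:0, r1:11, r2:0, r3:11, r4:10, r5:65528, r6:10, r7:2}

4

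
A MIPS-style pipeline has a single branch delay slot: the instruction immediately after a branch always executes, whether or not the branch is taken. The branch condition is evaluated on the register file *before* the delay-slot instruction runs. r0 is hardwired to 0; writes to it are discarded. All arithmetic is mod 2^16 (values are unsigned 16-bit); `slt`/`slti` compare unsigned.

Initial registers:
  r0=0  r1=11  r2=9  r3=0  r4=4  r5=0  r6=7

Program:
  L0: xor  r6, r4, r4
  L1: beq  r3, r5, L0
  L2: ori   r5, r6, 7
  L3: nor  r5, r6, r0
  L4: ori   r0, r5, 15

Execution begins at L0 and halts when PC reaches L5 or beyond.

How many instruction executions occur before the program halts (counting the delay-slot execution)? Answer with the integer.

8

#0 xor  r6, r4, r4 ; 0/11/9/0/4/0/0
#1 beq  r3, r5, L0 ; 0/11/9/0/4/0/0 ; →target
#2 ori   r5, r6, 7 ; 0/11/9/0/4/7/0
#0 xor  r6, r4, r4 ; 0/11/9/0/4/7/0
#1 beq  r3, r5, L0 ; 0/11/9/0/4/7/0 ; →fallthru
#2 ori   r5, r6, 7 ; 0/11/9/0/4/7/0
#3 nor  r5, r6, r0 ; 0/11/9/0/4/65535/0
#4 ori   r0, r5, 15 ; 0/11/9/0/4/65535/0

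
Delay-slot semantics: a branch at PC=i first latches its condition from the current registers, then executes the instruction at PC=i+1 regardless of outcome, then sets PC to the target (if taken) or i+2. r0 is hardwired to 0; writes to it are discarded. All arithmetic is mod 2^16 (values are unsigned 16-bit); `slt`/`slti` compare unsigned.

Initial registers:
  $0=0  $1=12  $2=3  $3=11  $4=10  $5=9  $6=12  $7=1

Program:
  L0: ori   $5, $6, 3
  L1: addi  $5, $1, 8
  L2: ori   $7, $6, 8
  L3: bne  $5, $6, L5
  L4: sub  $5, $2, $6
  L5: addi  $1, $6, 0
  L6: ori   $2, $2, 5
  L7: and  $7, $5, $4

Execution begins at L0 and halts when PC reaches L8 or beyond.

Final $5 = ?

PC=0  ori   $5, $6, 3        | $0=0 $1=12 $2=3 $3=11 $4=10 $5=15 $6=12 $7=1
PC=1  addi  $5, $1, 8        | $0=0 $1=12 $2=3 $3=11 $4=10 $5=20 $6=12 $7=1
PC=2  ori   $7, $6, 8        | $0=0 $1=12 $2=3 $3=11 $4=10 $5=20 $6=12 $7=12
PC=3  bne  $5, $6, L5        | $0=0 $1=12 $2=3 $3=11 $4=10 $5=20 $6=12 $7=12  [TAKEN]
PC=4  sub  $5, $2, $6        | $0=0 $1=12 $2=3 $3=11 $4=10 $5=65527 $6=12 $7=12
PC=5  addi  $1, $6, 0        | $0=0 $1=12 $2=3 $3=11 $4=10 $5=65527 $6=12 $7=12
PC=6  ori   $2, $2, 5        | $0=0 $1=12 $2=7 $3=11 $4=10 $5=65527 $6=12 $7=12
PC=7  and  $7, $5, $4        | $0=0 $1=12 $2=7 $3=11 $4=10 $5=65527 $6=12 $7=2

65527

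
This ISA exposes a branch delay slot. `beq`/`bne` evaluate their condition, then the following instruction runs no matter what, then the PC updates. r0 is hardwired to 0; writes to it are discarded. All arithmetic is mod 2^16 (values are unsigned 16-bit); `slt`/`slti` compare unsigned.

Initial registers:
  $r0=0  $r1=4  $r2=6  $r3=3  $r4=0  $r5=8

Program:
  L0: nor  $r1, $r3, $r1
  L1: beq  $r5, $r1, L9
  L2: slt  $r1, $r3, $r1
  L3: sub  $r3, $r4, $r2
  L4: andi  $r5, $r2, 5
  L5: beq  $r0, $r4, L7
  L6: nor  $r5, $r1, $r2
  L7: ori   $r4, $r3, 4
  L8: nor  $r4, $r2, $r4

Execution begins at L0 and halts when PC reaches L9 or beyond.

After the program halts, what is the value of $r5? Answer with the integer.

PC=0  nor  $r1, $r3, $r1     | $r0=0 $r1=65528 $r2=6 $r3=3 $r4=0 $r5=8
PC=1  beq  $r5, $r1, L9      | $r0=0 $r1=65528 $r2=6 $r3=3 $r4=0 $r5=8  [not taken]
PC=2  slt  $r1, $r3, $r1     | $r0=0 $r1=1 $r2=6 $r3=3 $r4=0 $r5=8
PC=3  sub  $r3, $r4, $r2     | $r0=0 $r1=1 $r2=6 $r3=65530 $r4=0 $r5=8
PC=4  andi  $r5, $r2, 5      | $r0=0 $r1=1 $r2=6 $r3=65530 $r4=0 $r5=4
PC=5  beq  $r0, $r4, L7      | $r0=0 $r1=1 $r2=6 $r3=65530 $r4=0 $r5=4  [TAKEN]
PC=6  nor  $r5, $r1, $r2     | $r0=0 $r1=1 $r2=6 $r3=65530 $r4=0 $r5=65528
PC=7  ori   $r4, $r3, 4      | $r0=0 $r1=1 $r2=6 $r3=65530 $r4=65534 $r5=65528
PC=8  nor  $r4, $r2, $r4     | $r0=0 $r1=1 $r2=6 $r3=65530 $r4=1 $r5=65528

65528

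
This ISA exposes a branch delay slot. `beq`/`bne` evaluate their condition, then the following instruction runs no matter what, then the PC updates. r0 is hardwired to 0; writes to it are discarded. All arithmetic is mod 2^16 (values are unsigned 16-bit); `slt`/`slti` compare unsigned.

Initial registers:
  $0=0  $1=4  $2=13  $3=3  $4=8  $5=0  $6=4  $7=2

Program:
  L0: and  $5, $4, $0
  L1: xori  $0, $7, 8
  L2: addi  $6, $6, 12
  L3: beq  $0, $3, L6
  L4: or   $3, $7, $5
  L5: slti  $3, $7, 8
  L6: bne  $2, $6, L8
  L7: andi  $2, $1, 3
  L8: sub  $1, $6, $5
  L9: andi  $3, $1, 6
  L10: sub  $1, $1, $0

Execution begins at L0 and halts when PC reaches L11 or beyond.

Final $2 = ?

PC=0  and  $5, $4, $0        | $0=0 $1=4 $2=13 $3=3 $4=8 $5=0 $6=4 $7=2
PC=1  xori  $0, $7, 8        | $0=0 $1=4 $2=13 $3=3 $4=8 $5=0 $6=4 $7=2
PC=2  addi  $6, $6, 12       | $0=0 $1=4 $2=13 $3=3 $4=8 $5=0 $6=16 $7=2
PC=3  beq  $0, $3, L6        | $0=0 $1=4 $2=13 $3=3 $4=8 $5=0 $6=16 $7=2  [not taken]
PC=4  or   $3, $7, $5        | $0=0 $1=4 $2=13 $3=2 $4=8 $5=0 $6=16 $7=2
PC=5  slti  $3, $7, 8        | $0=0 $1=4 $2=13 $3=1 $4=8 $5=0 $6=16 $7=2
PC=6  bne  $2, $6, L8        | $0=0 $1=4 $2=13 $3=1 $4=8 $5=0 $6=16 $7=2  [TAKEN]
PC=7  andi  $2, $1, 3        | $0=0 $1=4 $2=0 $3=1 $4=8 $5=0 $6=16 $7=2
PC=8  sub  $1, $6, $5        | $0=0 $1=16 $2=0 $3=1 $4=8 $5=0 $6=16 $7=2
PC=9  andi  $3, $1, 6        | $0=0 $1=16 $2=0 $3=0 $4=8 $5=0 $6=16 $7=2
PC=10 sub  $1, $1, $0        | $0=0 $1=16 $2=0 $3=0 $4=8 $5=0 $6=16 $7=2

0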